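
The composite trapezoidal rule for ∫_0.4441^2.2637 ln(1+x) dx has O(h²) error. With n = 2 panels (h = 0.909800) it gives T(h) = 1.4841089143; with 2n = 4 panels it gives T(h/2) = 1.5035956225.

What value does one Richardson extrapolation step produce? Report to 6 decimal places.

1.510091

Method order is 2; weight 2^2 = 4.
Difference of the inputs: 1.5035956225 − 1.4841089143 = 0.0194867082
Divide by 2^2 − 1 = 3: 0.0194867082/3 = 0.0064955694
R = 1.5035956225 + 0.0064955694 = 1.5100911919
Gap between inputs: 1.949e-02; correction applied: +0.0064955694.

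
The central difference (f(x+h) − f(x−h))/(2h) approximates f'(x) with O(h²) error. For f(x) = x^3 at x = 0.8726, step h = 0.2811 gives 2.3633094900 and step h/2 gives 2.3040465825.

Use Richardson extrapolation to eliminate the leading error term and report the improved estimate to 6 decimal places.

2.284292

r = 2, so 2^r = 4.
Numerator 4*A(h/2) − A(h) = 4*2.3040465825 − 2.3633094900 = 6.8528768400
6.8528768400 ÷ 3 = 2.2842922800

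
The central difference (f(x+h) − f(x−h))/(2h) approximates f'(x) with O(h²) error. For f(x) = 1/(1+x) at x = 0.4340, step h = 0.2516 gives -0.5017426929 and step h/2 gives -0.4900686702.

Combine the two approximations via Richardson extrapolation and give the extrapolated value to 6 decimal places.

Error is O(h^2); halving h shrinks it by 2^2 = 4.
4*(-0.4900686702) = -1.9602746808; subtract (-0.5017426929) → -1.4585319879
Divide by 2^2 − 1 = 3.
R = (-1.4585319879)/3 = -0.4861773293
Correction |R − A(h/2)| = 3.891e-03; gap |A(h/2) − A(h)| = 1.167e-02.

-0.486177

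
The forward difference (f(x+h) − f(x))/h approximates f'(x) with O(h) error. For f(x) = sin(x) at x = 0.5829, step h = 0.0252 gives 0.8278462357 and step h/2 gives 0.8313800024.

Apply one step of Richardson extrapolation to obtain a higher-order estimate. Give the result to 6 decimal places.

Order 1 gives 2^r = 2 and 2^r − 1 = 1.
2 × 0.8313800024 − 0.8278462357 = 0.8349137691
Extrapolated: 0.8349137691 / 1 = 0.8349137691

0.834914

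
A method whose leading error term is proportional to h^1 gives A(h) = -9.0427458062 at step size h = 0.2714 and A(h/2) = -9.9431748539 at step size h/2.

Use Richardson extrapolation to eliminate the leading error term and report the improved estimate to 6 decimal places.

-10.843604

r = 1, so 2^r = 2.
2×(-9.9431748539) − (-9.0427458062) = -10.8436039016
Denominator 2 − 1 = 1.
(-10.8436039016) ÷ 1 = -10.8436039016
Correction |R − A(h/2)| = 9.004e-01; gap |A(h/2) − A(h)| = 9.004e-01.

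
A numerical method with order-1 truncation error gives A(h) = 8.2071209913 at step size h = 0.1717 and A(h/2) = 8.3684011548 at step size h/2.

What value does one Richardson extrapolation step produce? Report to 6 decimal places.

Method order is 1; weight 2^1 = 2.
Difference of the inputs: 8.3684011548 − 8.2071209913 = 0.1612801635
Divide by 2^1 − 1 = 1: 0.1612801635/1 = 0.1612801635
R = 8.3684011548 + 0.1612801635 = 8.5296813183

8.529681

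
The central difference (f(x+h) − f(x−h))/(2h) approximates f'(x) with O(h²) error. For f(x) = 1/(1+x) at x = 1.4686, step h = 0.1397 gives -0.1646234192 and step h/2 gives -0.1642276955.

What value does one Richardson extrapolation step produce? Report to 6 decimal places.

Error is O(h^2); halving h shrinks it by 2^2 = 4.
4 × (-0.1642276955) = -0.6569107820; subtract (-0.1646234192) → -0.4922873628
Divide by 2^2 − 1 = 3.
So the Richardson estimate is -0.1640957876.

-0.164096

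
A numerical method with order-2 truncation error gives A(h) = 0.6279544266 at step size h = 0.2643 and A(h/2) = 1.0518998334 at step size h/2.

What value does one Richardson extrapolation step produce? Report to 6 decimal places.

1.193215

Method order is 2; weight 2^2 = 4.
2^2·A(h/2) = 4.2075993336; minus A(h) gives 3.5796449070.
Divide by 2^2 − 1 = 3.
Extrapolated: 3.5796449070 / 3 = 1.1932149690
Gap between inputs: 4.239e-01; correction applied: +0.1413151356.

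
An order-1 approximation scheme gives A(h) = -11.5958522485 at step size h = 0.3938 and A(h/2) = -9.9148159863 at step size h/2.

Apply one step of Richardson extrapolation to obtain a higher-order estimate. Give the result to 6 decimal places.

-8.233780

Method order is 1; weight 2^1 = 2.
2×(-9.9148159863) − (-11.5958522485) = -8.2337797241
Divide by 2^1 − 1 = 1.
Extrapolated: (-8.2337797241) / 1 = -8.2337797241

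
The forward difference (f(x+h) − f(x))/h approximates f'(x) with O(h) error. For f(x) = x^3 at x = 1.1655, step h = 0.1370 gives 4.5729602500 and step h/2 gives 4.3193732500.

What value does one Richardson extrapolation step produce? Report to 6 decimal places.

4.065786

r = 1, so 2^r = 2.
2*4.3193732500 = 8.6387465000; 8.6387465000 − 4.5729602500 = 4.0657862500
Denominator 2 − 1 = 1.
So the Richardson estimate is 4.0657862500.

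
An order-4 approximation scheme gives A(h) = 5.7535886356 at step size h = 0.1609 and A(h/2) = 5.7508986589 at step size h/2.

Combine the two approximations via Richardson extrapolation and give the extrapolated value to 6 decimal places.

5.750719

r = 4: numerator weight 16, denominator 15.
A(h/2) − A(h) = 5.7508986589 − 5.7535886356 = -0.0026899767
Divide by 2^4 − 1 = 15: (-0.0026899767)/15 = -0.0001793318
R = A(h/2) + (A(h/2) − A(h))/15 = 5.7508986589 − 0.0001793318 = 5.7507193271
Correction |R − A(h/2)| = 1.793e-04; gap |A(h/2) − A(h)| = 2.690e-03.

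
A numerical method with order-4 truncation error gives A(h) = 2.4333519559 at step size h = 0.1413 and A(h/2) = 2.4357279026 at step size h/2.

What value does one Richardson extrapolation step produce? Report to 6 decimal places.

2.435886

The method has order 4: 2^4 = 16.
16 × 2.4357279026 = 38.9716464416; 38.9716464416 − 2.4333519559 = 36.5382944857
(16 × 2.4357279026 − 2.4333519559)/(16 − 1) = 2.4358862990
Correction |R − A(h/2)| = 1.584e-04; gap |A(h/2) − A(h)| = 2.376e-03.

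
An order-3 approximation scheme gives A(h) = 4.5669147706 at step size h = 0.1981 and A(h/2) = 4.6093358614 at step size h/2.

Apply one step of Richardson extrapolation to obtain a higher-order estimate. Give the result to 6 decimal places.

Error is O(h^3); halving h shrinks it by 2^3 = 8.
Weighted: 36.8746868912 − 4.5669147706 = 32.3077721206
R = 32.3077721206/7 = 4.6153960172

4.615396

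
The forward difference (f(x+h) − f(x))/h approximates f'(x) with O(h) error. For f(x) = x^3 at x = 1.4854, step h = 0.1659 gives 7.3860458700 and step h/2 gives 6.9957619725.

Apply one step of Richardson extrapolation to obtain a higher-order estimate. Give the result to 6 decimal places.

With r = 1 the leading error scales as h^1, so the weight is 2^1 = 2.
2·6.9957619725 − 7.3860458700 = 6.6054780750
Divide by 2^1 − 1 = 1.
Result: 6.6054780750
Shift from A(h/2): −0.3902838975.

6.605478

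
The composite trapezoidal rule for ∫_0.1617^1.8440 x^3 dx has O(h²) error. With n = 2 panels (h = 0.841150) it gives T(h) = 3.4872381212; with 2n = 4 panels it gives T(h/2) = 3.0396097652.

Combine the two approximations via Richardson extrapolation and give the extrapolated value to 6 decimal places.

2.890400

r = 2, so 2^r = 4.
Numerator 4·A(h/2) − A(h) = 4·3.0396097652 − 3.4872381212 = 8.6712009396
Divide by 2^2 − 1 = 3.
Extrapolated: 8.6712009396 / 3 = 2.8904003132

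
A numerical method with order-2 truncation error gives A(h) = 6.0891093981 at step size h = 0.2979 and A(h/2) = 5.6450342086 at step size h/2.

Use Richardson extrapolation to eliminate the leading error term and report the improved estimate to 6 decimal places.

Order 2 gives 2^r = 4 and 2^r − 1 = 3.
A(h/2) − A(h) = 5.6450342086 − 6.0891093981 = -0.4440751895
Divide by 2^2 − 1 = 3: (-0.4440751895)/3 = -0.1480250632
R = A(h/2) + (A(h/2) − A(h))/3 = 5.6450342086 − 0.1480250632 = 5.4970091454

5.497009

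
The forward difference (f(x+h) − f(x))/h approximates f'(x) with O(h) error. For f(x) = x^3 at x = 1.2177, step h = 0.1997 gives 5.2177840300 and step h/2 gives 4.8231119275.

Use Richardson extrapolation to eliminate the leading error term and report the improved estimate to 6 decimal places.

Method order is 1; weight 2^1 = 2.
A(h/2) − A(h) = 4.8231119275 − 5.2177840300 = -0.3946721025
Divide by 2^1 − 1 = 1: (-0.3946721025)/1 = -0.3946721025
R = 4.8231119275 − 0.3946721025 = 4.4284398250

4.428440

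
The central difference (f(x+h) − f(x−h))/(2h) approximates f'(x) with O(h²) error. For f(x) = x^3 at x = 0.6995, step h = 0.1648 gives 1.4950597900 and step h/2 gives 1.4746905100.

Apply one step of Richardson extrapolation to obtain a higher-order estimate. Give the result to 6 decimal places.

r = 2: numerator weight 4, denominator 3.
Weighted: 5.8987620400 − 1.4950597900 = 4.4037022500
R = 4.4037022500/3 = 1.4679007500

1.467901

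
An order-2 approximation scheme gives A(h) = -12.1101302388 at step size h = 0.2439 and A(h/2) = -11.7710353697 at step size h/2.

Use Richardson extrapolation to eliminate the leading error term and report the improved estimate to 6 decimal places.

-11.658004

The method has order 2: 2^2 = 4.
Difference of the inputs: -11.7710353697 − (-12.1101302388) = 0.3390948691
Divide by 2^2 − 1 = 3: 0.3390948691/3 = 0.1130316230
R = A(h/2) + (A(h/2) − A(h))/3 = -11.7710353697 + 0.1130316230 = -11.6580037467
Correction |R − A(h/2)| = 1.130e-01; gap |A(h/2) − A(h)| = 3.391e-01.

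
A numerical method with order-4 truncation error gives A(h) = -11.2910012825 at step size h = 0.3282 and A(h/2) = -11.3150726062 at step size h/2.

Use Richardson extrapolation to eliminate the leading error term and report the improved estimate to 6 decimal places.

Error is O(h^4); halving h shrinks it by 2^4 = 16.
Numerator 16*A(h/2) − A(h) = 16*(-11.3150726062) − (-11.2910012825) = -169.7501604167
(-169.7501604167) ÷ 15 = -11.3166773611

-11.316677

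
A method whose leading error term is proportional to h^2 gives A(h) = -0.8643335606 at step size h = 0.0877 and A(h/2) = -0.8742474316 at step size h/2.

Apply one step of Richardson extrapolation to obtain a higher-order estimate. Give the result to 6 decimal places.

-0.877552

r = 2: numerator weight 4, denominator 3.
4×(-0.8742474316) − (-0.8643335606) = -2.6326561658
(-2.6326561658) ÷ 3 = -0.8775520553
Shift from A(h/2): −0.0033046237.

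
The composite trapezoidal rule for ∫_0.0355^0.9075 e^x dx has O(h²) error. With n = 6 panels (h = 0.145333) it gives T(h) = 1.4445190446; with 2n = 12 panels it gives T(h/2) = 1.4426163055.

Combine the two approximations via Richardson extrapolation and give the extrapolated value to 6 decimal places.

The method has order 2: 2^2 = 4.
4 × 1.4426163055 = 5.7704652220; 5.7704652220 − 1.4445190446 = 4.3259461774
Extrapolated: 4.3259461774 / 3 = 1.4419820591

1.441982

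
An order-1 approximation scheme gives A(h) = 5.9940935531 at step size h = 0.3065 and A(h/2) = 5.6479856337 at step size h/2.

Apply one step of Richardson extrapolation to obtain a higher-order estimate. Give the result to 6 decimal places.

Order 1 gives 2^r = 2 and 2^r − 1 = 1.
Top: 2(5.6479856337) − (5.9940935531) = 5.3018777143
5.3018777143 ÷ 1 = 5.3018777143
Correction |R − A(h/2)| = 3.461e-01; gap |A(h/2) − A(h)| = 3.461e-01.

5.301878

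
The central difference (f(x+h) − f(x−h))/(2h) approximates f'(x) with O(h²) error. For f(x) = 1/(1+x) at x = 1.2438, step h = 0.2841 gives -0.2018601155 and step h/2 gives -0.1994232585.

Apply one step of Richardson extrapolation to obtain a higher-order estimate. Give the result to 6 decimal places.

-0.198611

With r = 2 the leading error scales as h^2, so the weight is 2^2 = 4.
4*(-0.1994232585) = -0.7976930340; subtract (-0.2018601155) → -0.5958329185
Divide by 2^2 − 1 = 3.
Extrapolated: (-0.5958329185) / 3 = -0.1986109728
Gap between inputs: 2.437e-03; correction applied: +0.0008122857.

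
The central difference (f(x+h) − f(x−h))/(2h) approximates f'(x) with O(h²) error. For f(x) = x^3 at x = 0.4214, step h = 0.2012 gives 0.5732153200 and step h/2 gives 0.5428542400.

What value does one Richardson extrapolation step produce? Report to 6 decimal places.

With r = 2 the leading error scales as h^2, so the weight is 2^2 = 4.
Top: 4(0.5428542400) − (0.5732153200) = 1.5982016400
R = 1.5982016400/3 = 0.5327338800
Shift from A(h/2): −0.0101203600.

0.532734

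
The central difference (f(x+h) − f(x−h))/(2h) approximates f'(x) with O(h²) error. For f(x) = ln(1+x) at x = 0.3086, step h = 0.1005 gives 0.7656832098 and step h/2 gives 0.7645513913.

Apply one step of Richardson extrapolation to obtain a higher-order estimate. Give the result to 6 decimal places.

With r = 2 the leading error scales as h^2, so the weight is 2^2 = 4.
Weighted: 3.0582055652 − 0.7656832098 = 2.2925223554
R = 2.2925223554/3 = 0.7641741185

0.764174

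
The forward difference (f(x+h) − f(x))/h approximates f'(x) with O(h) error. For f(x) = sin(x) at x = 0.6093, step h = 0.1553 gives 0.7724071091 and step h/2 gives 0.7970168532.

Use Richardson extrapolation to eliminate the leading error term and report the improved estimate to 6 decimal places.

0.821627

Leading term ∝ h^1; use weight 2 = 2^1.
Top: 2(0.7970168532) − (0.7724071091) = 0.8216265973
Denominator 2 − 1 = 1.
0.8216265973 ÷ 1 = 0.8216265973
Correction |R − A(h/2)| = 2.461e-02; gap |A(h/2) − A(h)| = 2.461e-02.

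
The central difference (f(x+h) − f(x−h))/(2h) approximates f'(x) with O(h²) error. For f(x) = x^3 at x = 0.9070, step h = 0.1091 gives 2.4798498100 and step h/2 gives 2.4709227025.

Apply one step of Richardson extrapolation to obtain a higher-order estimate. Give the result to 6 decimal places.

Leading term ∝ h^2; use weight 4 = 2^2.
Top: 4(2.4709227025) − (2.4798498100) = 7.4038410000
Divide by 2^2 − 1 = 3.
Extrapolated: 7.4038410000 / 3 = 2.4679470000
Gap between inputs: 8.927e-03; correction applied: −0.0029757025.

2.467947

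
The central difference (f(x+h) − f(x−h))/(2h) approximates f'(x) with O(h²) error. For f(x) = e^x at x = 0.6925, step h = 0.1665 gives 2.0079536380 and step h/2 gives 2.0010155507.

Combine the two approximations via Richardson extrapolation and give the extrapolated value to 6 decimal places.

1.998703

Method order is 2; weight 2^2 = 4.
2^2×A(h/2) = 8.0040622028; minus A(h) gives 5.9961085648.
Extrapolated: 5.9961085648 / 3 = 1.9987028549
Correction |R − A(h/2)| = 2.313e-03; gap |A(h/2) − A(h)| = 6.938e-03.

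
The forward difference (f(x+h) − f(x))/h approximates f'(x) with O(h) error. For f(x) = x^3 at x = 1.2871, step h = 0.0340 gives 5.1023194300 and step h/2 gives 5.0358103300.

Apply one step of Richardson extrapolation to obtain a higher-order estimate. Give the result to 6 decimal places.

4.969301

Leading term ∝ h^1; use weight 2 = 2^1.
Top: 2(5.0358103300) − (5.1023194300) = 4.9693012300
Extrapolated: 4.9693012300 / 1 = 4.9693012300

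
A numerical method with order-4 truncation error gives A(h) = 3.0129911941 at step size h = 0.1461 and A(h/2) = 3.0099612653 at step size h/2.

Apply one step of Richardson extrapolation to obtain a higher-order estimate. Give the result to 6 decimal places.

3.009759

r = 4, so 2^r = 16.
16×3.0099612653 − 3.0129911941 = 45.1463890507
45.1463890507 ÷ 15 = 3.0097592700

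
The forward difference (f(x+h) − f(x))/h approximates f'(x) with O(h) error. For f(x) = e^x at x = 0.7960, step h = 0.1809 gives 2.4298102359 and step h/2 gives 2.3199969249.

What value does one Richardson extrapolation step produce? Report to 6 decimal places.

2.210184

Order 1 gives 2^r = 2 and 2^r − 1 = 1.
2^1 × A(h/2) = 4.6399938498; minus A(h) gives 2.2101836139.
(2 × 2.3199969249 − 2.4298102359)/(2 − 1) = 2.2101836139
Correction |R − A(h/2)| = 1.098e-01; gap |A(h/2) − A(h)| = 1.098e-01.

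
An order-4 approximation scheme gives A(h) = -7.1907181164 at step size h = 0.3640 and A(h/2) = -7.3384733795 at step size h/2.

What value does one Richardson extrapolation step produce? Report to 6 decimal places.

-7.348324

The method has order 4: 2^4 = 16.
16×(-7.3384733795) = -117.4155740720; subtract (-7.1907181164) → -110.2248559556
Divide by 2^4 − 1 = 15.
(16×(-7.3384733795) − (-7.1907181164))/(16 − 1) = -7.3483237304
Correction |R − A(h/2)| = 9.850e-03; gap |A(h/2) − A(h)| = 1.478e-01.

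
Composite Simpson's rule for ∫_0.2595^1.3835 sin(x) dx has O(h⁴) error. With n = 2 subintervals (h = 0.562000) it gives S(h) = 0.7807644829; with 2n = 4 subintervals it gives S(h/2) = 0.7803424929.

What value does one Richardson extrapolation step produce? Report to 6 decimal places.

0.780314

Leading term ∝ h^4; use weight 16 = 2^4.
16×0.7803424929 = 12.4854798864; 12.4854798864 − 0.7807644829 = 11.7047154035
Denominator 16 − 1 = 15.
R = 11.7047154035/15 = 0.7803143602
Shift from A(h/2): −0.0000281327.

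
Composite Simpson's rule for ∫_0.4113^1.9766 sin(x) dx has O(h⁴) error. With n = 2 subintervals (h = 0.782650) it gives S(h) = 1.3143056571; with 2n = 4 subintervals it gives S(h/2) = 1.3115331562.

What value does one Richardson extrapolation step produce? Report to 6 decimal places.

1.311348

With r = 4 the leading error scales as h^4, so the weight is 2^4 = 16.
Top: 16(1.3115331562) − (1.3143056571) = 19.6702248421
Denominator 16 − 1 = 15.
Result: 1.3113483228
Shift from A(h/2): −0.0001848334.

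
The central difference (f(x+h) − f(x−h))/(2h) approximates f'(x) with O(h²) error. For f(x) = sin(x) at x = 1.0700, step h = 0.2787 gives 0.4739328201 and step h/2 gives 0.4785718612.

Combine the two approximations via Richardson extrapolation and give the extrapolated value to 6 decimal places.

0.480118

r = 2, so 2^r = 4.
Weighted: 1.9142874448 − 0.4739328201 = 1.4403546247
(4*0.4785718612 − 0.4739328201)/(4 − 1) = 0.4801182082
Gap between inputs: 4.639e-03; correction applied: +0.0015463470.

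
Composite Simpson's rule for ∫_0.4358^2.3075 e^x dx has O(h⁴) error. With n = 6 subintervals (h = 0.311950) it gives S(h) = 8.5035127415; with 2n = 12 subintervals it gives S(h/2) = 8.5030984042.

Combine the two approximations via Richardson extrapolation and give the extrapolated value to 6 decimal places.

8.503071

With r = 4 the leading error scales as h^4, so the weight is 2^4 = 16.
A(h/2) − A(h) = 8.5030984042 − 8.5035127415 = -0.0004143373
Divide by 2^4 − 1 = 15: (-0.0004143373)/15 = -0.0000276225
R = 8.5030984042 − 0.0000276225 = 8.5030707817
Gap between inputs: 4.143e-04; correction applied: −0.0000276225.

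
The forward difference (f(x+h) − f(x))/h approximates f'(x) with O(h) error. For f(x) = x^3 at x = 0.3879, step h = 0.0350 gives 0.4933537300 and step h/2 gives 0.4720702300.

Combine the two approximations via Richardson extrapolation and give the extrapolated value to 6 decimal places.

Order 1 gives 2^r = 2 and 2^r − 1 = 1.
Top: 2(0.4720702300) − (0.4933537300) = 0.4507867300
Divide by 2^1 − 1 = 1.
0.4507867300 ÷ 1 = 0.4507867300
Shift from A(h/2): −0.0212835000.

0.450787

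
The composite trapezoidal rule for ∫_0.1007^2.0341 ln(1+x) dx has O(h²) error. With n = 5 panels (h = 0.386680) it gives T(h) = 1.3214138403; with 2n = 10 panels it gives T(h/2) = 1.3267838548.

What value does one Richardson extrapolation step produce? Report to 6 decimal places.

1.328574

r = 2: numerator weight 4, denominator 3.
2^2*A(h/2) = 5.3071354192; minus A(h) gives 3.9857215789.
Divide by 2^2 − 1 = 3.
R = 3.9857215789/3 = 1.3285738596
Shift from A(h/2): +0.0017900048.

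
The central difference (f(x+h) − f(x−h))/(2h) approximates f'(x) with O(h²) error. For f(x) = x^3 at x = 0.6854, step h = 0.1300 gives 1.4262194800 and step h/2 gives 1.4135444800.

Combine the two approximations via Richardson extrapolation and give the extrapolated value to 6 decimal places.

1.409319

Leading term ∝ h^2; use weight 4 = 2^2.
Numerator 4×A(h/2) − A(h) = 4×1.4135444800 − 1.4262194800 = 4.2279584400
R = 4.2279584400/3 = 1.4093194800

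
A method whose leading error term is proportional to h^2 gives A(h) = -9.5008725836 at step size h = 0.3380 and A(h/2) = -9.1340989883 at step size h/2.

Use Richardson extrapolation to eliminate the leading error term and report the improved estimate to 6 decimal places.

-9.011841

Order 2 gives 2^r = 4 and 2^r − 1 = 3.
Top: 4(-9.1340989883) − (-9.5008725836) = -27.0355233696
Denominator 4 − 1 = 3.
Result: -9.0118411232
Gap between inputs: 3.668e-01; correction applied: +0.1222578651.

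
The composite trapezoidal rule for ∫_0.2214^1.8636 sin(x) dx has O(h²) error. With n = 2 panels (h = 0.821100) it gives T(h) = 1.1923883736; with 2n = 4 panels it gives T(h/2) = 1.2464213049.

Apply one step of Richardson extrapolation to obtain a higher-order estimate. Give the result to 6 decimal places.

Leading term ∝ h^2; use weight 4 = 2^2.
Top: 4(1.2464213049) − (1.1923883736) = 3.7932968460
Divide by 2^2 − 1 = 3.
(4×1.2464213049 − 1.1923883736)/(4 − 1) = 1.2644322820
Gap between inputs: 5.403e-02; correction applied: +0.0180109771.

1.264432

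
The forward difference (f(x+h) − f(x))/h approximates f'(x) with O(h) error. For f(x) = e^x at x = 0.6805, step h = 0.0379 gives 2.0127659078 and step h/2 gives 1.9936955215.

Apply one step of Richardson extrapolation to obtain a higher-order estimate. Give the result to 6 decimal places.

1.974625

r = 1, so 2^r = 2.
Weighted: 3.9873910430 − 2.0127659078 = 1.9746251352
1.9746251352 ÷ 1 = 1.9746251352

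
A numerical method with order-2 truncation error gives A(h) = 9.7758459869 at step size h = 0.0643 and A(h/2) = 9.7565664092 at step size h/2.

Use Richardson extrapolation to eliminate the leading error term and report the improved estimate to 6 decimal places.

Leading term ∝ h^2; use weight 4 = 2^2.
2^2·A(h/2) = 39.0262656368; minus A(h) gives 29.2504196499.
Divide by 2^2 − 1 = 3.
Result: 9.7501398833
Correction |R − A(h/2)| = 6.427e-03; gap |A(h/2) − A(h)| = 1.928e-02.

9.750140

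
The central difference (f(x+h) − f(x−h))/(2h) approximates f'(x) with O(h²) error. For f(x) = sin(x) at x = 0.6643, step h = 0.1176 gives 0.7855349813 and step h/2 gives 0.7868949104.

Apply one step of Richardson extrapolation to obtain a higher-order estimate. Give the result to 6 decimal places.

Error is O(h^2); halving h shrinks it by 2^2 = 4.
A(h/2) − A(h) = 0.7868949104 − 0.7855349813 = 0.0013599291
Correction (A(h/2) − A(h))/(4 − 1) = 0.0013599291/3 = 0.0004533097
R = 0.7868949104 + 0.0004533097 = 0.7873482201

0.787348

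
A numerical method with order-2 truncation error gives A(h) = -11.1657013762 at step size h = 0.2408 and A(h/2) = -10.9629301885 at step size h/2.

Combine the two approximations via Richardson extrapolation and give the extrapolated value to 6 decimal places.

-10.895340

r = 2, so 2^r = 4.
4*(-10.9629301885) = -43.8517207540; subtract (-11.1657013762) → -32.6860193778
(-32.6860193778) ÷ 3 = -10.8953397926
Correction |R − A(h/2)| = 6.759e-02; gap |A(h/2) − A(h)| = 2.028e-01.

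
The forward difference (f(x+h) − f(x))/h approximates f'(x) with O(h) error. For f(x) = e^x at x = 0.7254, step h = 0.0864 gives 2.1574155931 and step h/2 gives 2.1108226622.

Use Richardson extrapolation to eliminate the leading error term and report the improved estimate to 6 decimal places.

2.064230

r = 1: numerator weight 2, denominator 1.
A(h/2) − A(h) = 2.1108226622 − 2.1574155931 = -0.0465929309
Divide by 2^1 − 1 = 1: (-0.0465929309)/1 = -0.0465929309
R = A(h/2) + (A(h/2) − A(h))/1 = 2.1108226622 − 0.0465929309 = 2.0642297313
Gap between inputs: 4.659e-02; correction applied: −0.0465929309.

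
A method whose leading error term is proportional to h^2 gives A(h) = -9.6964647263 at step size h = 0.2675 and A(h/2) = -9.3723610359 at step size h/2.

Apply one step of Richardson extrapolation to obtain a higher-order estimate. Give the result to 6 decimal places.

r = 2, so 2^r = 4.
4·(-9.3723610359) = -37.4894441436; (-37.4894441436) − (-9.6964647263) = -27.7929794173
(4·(-9.3723610359) − (-9.6964647263))/(4 − 1) = -9.2643264724
Shift from A(h/2): +0.1080345635.

-9.264326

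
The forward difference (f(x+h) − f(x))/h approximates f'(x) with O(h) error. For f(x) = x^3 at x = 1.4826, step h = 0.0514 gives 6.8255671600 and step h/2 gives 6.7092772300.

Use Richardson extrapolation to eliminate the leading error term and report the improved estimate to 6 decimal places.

Order 1 gives 2^r = 2 and 2^r − 1 = 1.
2×6.7092772300 = 13.4185544600; 13.4185544600 − 6.8255671600 = 6.5929873000
6.5929873000 ÷ 1 = 6.5929873000
Gap between inputs: 1.163e-01; correction applied: −0.1162899300.

6.592987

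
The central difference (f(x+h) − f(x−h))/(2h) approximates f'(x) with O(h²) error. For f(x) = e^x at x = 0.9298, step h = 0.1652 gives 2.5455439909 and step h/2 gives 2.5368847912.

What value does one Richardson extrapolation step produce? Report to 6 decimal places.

Order 2 gives 2^r = 4 and 2^r − 1 = 3.
A(h/2) − A(h) = 2.5368847912 − 2.5455439909 = -0.0086591997
Correction (A(h/2) − A(h))/(4 − 1) = (-0.0086591997)/3 = -0.0028863999
R = 2.5368847912 − 0.0028863999 = 2.5339983913

2.533998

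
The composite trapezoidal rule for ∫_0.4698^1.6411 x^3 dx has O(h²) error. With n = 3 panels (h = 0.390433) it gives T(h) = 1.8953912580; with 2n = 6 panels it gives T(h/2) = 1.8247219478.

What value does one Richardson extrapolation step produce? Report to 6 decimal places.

1.801166

r = 2, so 2^r = 4.
2^2*A(h/2) = 7.2988877912; minus A(h) gives 5.4034965332.
Divide by 2^2 − 1 = 3.
5.4034965332 ÷ 3 = 1.8011655111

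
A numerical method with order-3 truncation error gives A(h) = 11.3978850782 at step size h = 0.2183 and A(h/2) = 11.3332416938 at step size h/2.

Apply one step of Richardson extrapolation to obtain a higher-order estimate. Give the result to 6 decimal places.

11.324007

Method order is 3; weight 2^3 = 8.
8·11.3332416938 − 11.3978850782 = 79.2680484722
79.2680484722 ÷ 7 = 11.3240069246
Gap between inputs: 6.464e-02; correction applied: −0.0092347692.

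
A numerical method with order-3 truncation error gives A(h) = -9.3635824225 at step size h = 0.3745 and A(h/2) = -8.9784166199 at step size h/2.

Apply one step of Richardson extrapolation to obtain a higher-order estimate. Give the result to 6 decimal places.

The method has order 3: 2^3 = 8.
8*(-8.9784166199) = -71.8273329592; subtract (-9.3635824225) → -62.4637505367
Denominator 8 − 1 = 7.
Result: -8.9233929338
Gap between inputs: 3.852e-01; correction applied: +0.0550236861.

-8.923393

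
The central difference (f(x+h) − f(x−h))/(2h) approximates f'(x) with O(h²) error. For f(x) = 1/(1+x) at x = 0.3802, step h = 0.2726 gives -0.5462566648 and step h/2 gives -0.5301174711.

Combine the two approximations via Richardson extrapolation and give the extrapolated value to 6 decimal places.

Method order is 2; weight 2^2 = 4.
4 × (-0.5301174711) = -2.1204698844; subtract (-0.5462566648) → -1.5742132196
R = (-1.5742132196)/3 = -0.5247377399

-0.524738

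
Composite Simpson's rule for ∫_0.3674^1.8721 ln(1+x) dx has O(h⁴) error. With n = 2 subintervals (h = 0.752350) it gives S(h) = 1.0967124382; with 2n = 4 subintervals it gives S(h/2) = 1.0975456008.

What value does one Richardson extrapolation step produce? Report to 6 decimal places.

r = 4: numerator weight 16, denominator 15.
16 × 1.0975456008 = 17.5607296128; subtract 1.0967124382 → 16.4640171746
Denominator 16 − 1 = 15.
16.4640171746 ÷ 15 = 1.0976011450

1.097601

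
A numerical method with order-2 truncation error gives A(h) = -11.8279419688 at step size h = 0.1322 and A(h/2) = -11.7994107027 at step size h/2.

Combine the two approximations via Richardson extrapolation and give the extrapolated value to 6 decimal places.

The method has order 2: 2^2 = 4.
Numerator 4 × A(h/2) − A(h) = 4 × (-11.7994107027) − (-11.8279419688) = -35.3697008420
Denominator 4 − 1 = 3.
R = (-35.3697008420)/3 = -11.7899002807
Gap between inputs: 2.853e-02; correction applied: +0.0095104220.

-11.789900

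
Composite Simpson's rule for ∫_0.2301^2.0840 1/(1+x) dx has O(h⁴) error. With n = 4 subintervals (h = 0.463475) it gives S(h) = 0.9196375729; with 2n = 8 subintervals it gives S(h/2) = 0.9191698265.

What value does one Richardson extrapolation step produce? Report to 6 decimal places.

0.919139

r = 4: numerator weight 16, denominator 15.
Numerator 16*A(h/2) − A(h) = 16*0.9191698265 − 0.9196375729 = 13.7870796511
Denominator 16 − 1 = 15.
Extrapolated: 13.7870796511 / 15 = 0.9191386434
Shift from A(h/2): −0.0000311831.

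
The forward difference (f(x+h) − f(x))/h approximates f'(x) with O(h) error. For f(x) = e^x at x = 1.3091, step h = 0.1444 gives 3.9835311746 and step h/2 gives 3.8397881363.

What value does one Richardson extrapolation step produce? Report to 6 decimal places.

3.696045

Leading term ∝ h^1; use weight 2 = 2^1.
Difference of the inputs: 3.8397881363 − 3.9835311746 = -0.1437430383
Divide by 2^1 − 1 = 1: (-0.1437430383)/1 = -0.1437430383
R = 3.8397881363 − 0.1437430383 = 3.6960450980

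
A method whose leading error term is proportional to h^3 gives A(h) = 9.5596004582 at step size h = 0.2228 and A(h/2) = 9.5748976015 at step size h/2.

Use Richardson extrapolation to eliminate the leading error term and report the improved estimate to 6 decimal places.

With r = 3 the leading error scales as h^3, so the weight is 2^3 = 8.
8 × 9.5748976015 = 76.5991808120; subtract 9.5596004582 → 67.0395803538
Divide by 2^3 − 1 = 7.
67.0395803538 ÷ 7 = 9.5770829077

9.577083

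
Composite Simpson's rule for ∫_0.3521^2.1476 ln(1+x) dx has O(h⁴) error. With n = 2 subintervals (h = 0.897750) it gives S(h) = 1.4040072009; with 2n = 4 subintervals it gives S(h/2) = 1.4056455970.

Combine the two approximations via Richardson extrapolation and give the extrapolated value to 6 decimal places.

Leading term ∝ h^4; use weight 16 = 2^4.
Top: 16(1.4056455970) − (1.4040072009) = 21.0863223511
(16·1.4056455970 − 1.4040072009)/(16 − 1) = 1.4057548234

1.405755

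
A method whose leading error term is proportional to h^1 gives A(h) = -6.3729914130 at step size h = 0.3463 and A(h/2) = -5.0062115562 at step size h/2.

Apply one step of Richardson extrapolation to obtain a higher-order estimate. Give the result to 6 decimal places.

-3.639432

r = 1, so 2^r = 2.
A(h/2) − A(h) = -5.0062115562 − (-6.3729914130) = 1.3667798568
Divide by 2^1 − 1 = 1: 1.3667798568/1 = 1.3667798568
R = A(h/2) + (A(h/2) − A(h))/1 = -5.0062115562 + 1.3667798568 = -3.6394316994
Correction |R − A(h/2)| = 1.367e+00; gap |A(h/2) − A(h)| = 1.367e+00.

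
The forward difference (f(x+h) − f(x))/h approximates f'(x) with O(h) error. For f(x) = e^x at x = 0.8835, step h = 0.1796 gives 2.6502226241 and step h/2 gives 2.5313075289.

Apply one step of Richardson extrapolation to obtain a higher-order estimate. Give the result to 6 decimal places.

2.412392

r = 1, so 2^r = 2.
2×2.5313075289 = 5.0626150578; subtract 2.6502226241 → 2.4123924337
(2×2.5313075289 − 2.6502226241)/(2 − 1) = 2.4123924337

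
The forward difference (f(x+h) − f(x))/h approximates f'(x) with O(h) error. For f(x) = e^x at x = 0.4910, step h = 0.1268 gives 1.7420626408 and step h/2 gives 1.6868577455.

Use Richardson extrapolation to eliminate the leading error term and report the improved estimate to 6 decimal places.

Order 1 gives 2^r = 2 and 2^r − 1 = 1.
Top: 2(1.6868577455) − (1.7420626408) = 1.6316528502
Extrapolated: 1.6316528502 / 1 = 1.6316528502
Gap between inputs: 5.520e-02; correction applied: −0.0552048953.

1.631653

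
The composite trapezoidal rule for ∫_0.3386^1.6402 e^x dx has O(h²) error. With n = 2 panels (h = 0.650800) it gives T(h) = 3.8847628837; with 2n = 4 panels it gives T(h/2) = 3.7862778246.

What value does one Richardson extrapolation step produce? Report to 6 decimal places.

Method order is 2; weight 2^2 = 4.
4*3.7862778246 = 15.1451112984; subtract 3.8847628837 → 11.2603484147
R = 11.2603484147/3 = 3.7534494716
Gap between inputs: 9.849e-02; correction applied: −0.0328283530.

3.753449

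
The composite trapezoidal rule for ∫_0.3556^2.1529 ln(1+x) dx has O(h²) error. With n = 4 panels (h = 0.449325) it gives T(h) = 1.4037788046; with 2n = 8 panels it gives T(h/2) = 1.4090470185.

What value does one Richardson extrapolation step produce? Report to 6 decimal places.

Error is O(h^2); halving h shrinks it by 2^2 = 4.
A(h/2) − A(h) = 1.4090470185 − 1.4037788046 = 0.0052682139
Correction (A(h/2) − A(h))/(4 − 1) = 0.0052682139/3 = 0.0017560713
R = A(h/2) + (A(h/2) − A(h))/3 = 1.4090470185 + 0.0017560713 = 1.4108030898
Correction |R − A(h/2)| = 1.756e-03; gap |A(h/2) − A(h)| = 5.268e-03.

1.410803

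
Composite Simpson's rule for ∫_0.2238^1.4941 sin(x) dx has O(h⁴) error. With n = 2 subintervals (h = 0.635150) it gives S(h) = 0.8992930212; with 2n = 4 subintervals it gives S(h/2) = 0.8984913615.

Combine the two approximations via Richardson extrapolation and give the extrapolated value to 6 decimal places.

0.898438

Order 4 gives 2^r = 16 and 2^r − 1 = 15.
2^4 × A(h/2) = 14.3758617840; minus A(h) gives 13.4765687628.
Denominator 16 − 1 = 15.
So the Richardson estimate is 0.8984379175.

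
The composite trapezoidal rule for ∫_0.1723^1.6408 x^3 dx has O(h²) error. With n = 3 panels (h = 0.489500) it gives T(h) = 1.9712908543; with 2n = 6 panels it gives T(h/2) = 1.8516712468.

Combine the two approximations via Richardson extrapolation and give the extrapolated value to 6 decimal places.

1.811798

Order 2 gives 2^r = 4 and 2^r − 1 = 3.
4×1.8516712468 = 7.4066849872; 7.4066849872 − 1.9712908543 = 5.4353941329
5.4353941329 ÷ 3 = 1.8117980443
Gap between inputs: 1.196e-01; correction applied: −0.0398732025.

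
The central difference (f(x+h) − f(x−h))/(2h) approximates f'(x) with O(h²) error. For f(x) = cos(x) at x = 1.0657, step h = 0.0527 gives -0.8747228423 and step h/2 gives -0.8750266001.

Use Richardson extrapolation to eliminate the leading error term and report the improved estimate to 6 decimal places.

-0.875128

Order 2 gives 2^r = 4 and 2^r − 1 = 3.
Weighted: (-3.5001064004) − (-0.8747228423) = -2.6253835581
Divide by 2^2 − 1 = 3.
Extrapolated: (-2.6253835581) / 3 = -0.8751278527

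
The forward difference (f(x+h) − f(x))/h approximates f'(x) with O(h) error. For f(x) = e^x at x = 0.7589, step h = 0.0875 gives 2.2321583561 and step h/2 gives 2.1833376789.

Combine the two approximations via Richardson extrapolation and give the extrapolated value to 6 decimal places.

Leading term ∝ h^1; use weight 2 = 2^1.
Numerator 2·A(h/2) − A(h) = 2·2.1833376789 − 2.2321583561 = 2.1345170017
Denominator 2 − 1 = 1.
R = 2.1345170017/1 = 2.1345170017

2.134517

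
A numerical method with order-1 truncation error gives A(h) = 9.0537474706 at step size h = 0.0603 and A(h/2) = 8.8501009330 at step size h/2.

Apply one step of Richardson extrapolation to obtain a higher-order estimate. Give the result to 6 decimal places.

8.646454

r = 1: numerator weight 2, denominator 1.
2×8.8501009330 − 9.0537474706 = 8.6464543954
R = 8.6464543954/1 = 8.6464543954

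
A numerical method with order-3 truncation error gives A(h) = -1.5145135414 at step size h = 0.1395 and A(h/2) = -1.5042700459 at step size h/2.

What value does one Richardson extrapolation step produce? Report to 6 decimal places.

-1.502807

r = 3: numerator weight 8, denominator 7.
2^3 × A(h/2) = -12.0341603672; minus A(h) gives -10.5196468258.
(8 × (-1.5042700459) − (-1.5145135414))/(8 − 1) = -1.5028066894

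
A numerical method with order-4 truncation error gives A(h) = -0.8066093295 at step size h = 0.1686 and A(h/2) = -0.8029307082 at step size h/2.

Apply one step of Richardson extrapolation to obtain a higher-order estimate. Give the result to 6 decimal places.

-0.802685

With r = 4 the leading error scales as h^4, so the weight is 2^4 = 16.
2^4·A(h/2) = -12.8468913312; minus A(h) gives -12.0402820017.
R = (-12.0402820017)/15 = -0.8026854668
Shift from A(h/2): +0.0002452414.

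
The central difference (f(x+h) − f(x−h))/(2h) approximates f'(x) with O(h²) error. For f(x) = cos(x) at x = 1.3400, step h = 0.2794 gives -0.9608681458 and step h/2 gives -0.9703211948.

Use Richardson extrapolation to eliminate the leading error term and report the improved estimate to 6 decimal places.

Error is O(h^2); halving h shrinks it by 2^2 = 4.
4·(-0.9703211948) − (-0.9608681458) = -2.9204166334
Denominator 4 − 1 = 3.
(4·(-0.9703211948) − (-0.9608681458))/(4 − 1) = -0.9734722111
Gap between inputs: 9.453e-03; correction applied: −0.0031510163.

-0.973472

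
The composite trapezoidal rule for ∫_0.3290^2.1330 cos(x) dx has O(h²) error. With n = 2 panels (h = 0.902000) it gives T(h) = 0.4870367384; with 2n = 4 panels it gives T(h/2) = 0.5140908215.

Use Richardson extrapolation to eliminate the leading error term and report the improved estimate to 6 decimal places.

0.523109

With r = 2 the leading error scales as h^2, so the weight is 2^2 = 4.
Top: 4(0.5140908215) − (0.4870367384) = 1.5693265476
Denominator 4 − 1 = 3.
So the Richardson estimate is 0.5231088492.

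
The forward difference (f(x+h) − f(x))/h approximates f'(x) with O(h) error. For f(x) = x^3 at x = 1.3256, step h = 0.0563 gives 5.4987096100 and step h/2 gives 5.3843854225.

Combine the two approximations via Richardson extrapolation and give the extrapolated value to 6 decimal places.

r = 1, so 2^r = 2.
2^1*A(h/2) = 10.7687708450; minus A(h) gives 5.2700612350.
5.2700612350 ÷ 1 = 5.2700612350
Shift from A(h/2): −0.1143241875.

5.270061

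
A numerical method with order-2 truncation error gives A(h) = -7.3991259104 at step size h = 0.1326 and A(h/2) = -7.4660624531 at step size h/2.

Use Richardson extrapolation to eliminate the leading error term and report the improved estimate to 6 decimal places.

With r = 2 the leading error scales as h^2, so the weight is 2^2 = 4.
4×(-7.4660624531) = -29.8642498124; subtract (-7.3991259104) → -22.4651239020
Divide by 2^2 − 1 = 3.
Extrapolated: (-22.4651239020) / 3 = -7.4883746340
Gap between inputs: 6.694e-02; correction applied: −0.0223121809.

-7.488375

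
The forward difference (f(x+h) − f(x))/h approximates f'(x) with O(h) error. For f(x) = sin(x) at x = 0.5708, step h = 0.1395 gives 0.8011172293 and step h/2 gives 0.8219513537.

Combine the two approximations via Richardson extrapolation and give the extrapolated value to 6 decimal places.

0.842785

r = 1, so 2^r = 2.
Difference of the inputs: 0.8219513537 − 0.8011172293 = 0.0208341244
Correction (A(h/2) − A(h))/(2 − 1) = 0.0208341244/1 = 0.0208341244
R = 0.8219513537 + 0.0208341244 = 0.8427854781
Correction |R − A(h/2)| = 2.083e-02; gap |A(h/2) − A(h)| = 2.083e-02.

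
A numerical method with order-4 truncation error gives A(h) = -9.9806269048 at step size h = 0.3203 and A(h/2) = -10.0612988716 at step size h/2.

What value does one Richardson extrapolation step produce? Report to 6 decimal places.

r = 4: numerator weight 16, denominator 15.
16 × (-10.0612988716) = -160.9807819456; subtract (-9.9806269048) → -151.0001550408
Divide by 2^4 − 1 = 15.
R = (-151.0001550408)/15 = -10.0666770027
Gap between inputs: 8.067e-02; correction applied: −0.0053781311.

-10.066677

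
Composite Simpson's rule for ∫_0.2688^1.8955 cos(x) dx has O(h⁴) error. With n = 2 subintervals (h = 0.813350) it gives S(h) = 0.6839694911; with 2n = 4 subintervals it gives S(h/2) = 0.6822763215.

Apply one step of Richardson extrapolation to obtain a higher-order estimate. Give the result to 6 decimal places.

r = 4: numerator weight 16, denominator 15.
Top: 16(0.6822763215) − (0.6839694911) = 10.2324516529
Divide by 2^4 − 1 = 15.
10.2324516529 ÷ 15 = 0.6821634435
Shift from A(h/2): −0.0001128780.

0.682163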